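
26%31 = 26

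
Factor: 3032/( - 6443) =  - 8/17 = - 2^3*17^ ( - 1)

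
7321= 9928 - 2607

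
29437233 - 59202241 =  - 29765008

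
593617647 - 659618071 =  - 66000424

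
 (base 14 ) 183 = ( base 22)E3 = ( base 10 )311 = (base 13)1AC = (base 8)467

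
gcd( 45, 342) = 9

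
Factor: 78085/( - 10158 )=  - 2^( - 1)* 3^( - 1) * 5^1*7^1*23^1*97^1*1693^( - 1 )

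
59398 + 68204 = 127602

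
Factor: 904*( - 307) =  - 277528 = -2^3*113^1*307^1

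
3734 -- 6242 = 9976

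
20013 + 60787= 80800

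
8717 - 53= 8664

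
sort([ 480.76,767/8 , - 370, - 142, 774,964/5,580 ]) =[- 370, - 142,767/8, 964/5,480.76 , 580,  774]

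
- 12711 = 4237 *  ( - 3 )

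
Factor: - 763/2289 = -1/3 = - 3^(-1)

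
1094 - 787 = 307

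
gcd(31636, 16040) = 4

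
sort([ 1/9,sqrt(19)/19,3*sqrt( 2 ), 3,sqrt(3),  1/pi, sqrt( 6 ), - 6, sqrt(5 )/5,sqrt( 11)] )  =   [ - 6, 1/9,sqrt(19)/19, 1/pi,sqrt(5)/5 , sqrt ( 3 ),sqrt(6 ),  3,sqrt ( 11),3*sqrt(2 ) ] 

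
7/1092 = 1/156 = 0.01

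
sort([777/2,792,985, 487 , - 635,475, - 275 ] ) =[ - 635, - 275, 777/2,475, 487,792,985]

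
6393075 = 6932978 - 539903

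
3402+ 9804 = 13206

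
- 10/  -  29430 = 1/2943  =  0.00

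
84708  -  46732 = 37976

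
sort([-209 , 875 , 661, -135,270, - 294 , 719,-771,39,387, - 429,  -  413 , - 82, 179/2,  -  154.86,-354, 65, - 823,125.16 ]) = [-823,-771, - 429,-413,- 354, - 294, -209,-154.86,-135, - 82,39,65, 179/2 , 125.16, 270,  387,661,719,875 ]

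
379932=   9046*42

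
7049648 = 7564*932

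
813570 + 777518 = 1591088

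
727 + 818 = 1545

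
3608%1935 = 1673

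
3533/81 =43 + 50/81=43.62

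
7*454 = 3178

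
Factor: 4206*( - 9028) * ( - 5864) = 2^6 *3^1*37^1*61^1*701^1 * 733^1 = 222666447552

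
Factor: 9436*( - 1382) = - 13040552 = - 2^3*7^1*337^1 * 691^1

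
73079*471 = 34420209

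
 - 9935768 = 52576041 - 62511809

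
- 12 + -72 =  - 84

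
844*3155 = 2662820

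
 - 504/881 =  - 1+377/881  =  - 0.57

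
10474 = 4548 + 5926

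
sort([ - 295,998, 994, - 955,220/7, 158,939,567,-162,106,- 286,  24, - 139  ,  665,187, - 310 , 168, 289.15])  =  [ - 955, - 310, - 295, - 286, - 162, - 139, 24, 220/7,106, 158,168 , 187,  289.15, 567,665,939,994, 998 ] 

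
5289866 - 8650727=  - 3360861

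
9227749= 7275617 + 1952132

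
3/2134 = 3/2134 = 0.00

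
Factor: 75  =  3^1 * 5^2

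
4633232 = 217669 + 4415563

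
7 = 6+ 1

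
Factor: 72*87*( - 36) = - 2^5*3^5*29^1 = - 225504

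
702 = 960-258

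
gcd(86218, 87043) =11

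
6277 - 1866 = 4411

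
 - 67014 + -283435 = - 350449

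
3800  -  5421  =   - 1621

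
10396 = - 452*( - 23)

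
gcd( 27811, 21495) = 1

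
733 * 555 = 406815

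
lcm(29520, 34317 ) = 2745360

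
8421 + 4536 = 12957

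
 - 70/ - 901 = 70/901 = 0.08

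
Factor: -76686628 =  - 2^2*19171657^1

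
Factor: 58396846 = 2^1 * 29198423^1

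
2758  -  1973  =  785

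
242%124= 118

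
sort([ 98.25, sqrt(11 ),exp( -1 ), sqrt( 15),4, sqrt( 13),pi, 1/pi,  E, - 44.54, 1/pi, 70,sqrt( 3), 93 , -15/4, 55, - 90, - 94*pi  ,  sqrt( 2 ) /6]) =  [  -  94*pi , - 90 , - 44.54, - 15/4, sqrt( 2) /6,1/pi, 1/pi,  exp ( - 1), sqrt(3 ), E , pi, sqrt( 11), sqrt( 13 ), sqrt( 15) , 4, 55 , 70,93,98.25 ]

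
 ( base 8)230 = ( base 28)5c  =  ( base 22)6K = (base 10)152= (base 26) 5M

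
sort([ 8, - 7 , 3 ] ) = [ - 7, 3, 8]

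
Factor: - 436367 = - 89^1* 4903^1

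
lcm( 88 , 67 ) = 5896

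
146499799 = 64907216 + 81592583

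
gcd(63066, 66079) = 23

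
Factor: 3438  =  2^1*3^2* 191^1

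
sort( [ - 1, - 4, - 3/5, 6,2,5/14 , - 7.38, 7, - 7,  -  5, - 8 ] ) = [ - 8, - 7.38, - 7, - 5, - 4,  -  1,-3/5,5/14 , 2,6,  7 ] 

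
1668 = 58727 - 57059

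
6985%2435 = 2115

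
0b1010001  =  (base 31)2j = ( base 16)51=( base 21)3i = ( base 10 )81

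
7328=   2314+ 5014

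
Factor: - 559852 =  - 2^2*67^1*2089^1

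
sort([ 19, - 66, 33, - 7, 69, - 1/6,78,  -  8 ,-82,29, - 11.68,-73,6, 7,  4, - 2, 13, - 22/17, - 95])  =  [ - 95,-82, - 73, - 66,-11.68, - 8,-7,-2, - 22/17, - 1/6,  4,6,7, 13, 19, 29, 33  ,  69,78] 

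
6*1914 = 11484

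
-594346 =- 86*6911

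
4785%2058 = 669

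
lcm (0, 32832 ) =0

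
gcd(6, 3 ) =3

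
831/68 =831/68 =12.22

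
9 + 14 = 23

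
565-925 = -360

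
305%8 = 1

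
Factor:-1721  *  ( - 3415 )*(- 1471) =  - 8645383265 = - 5^1  *683^1*1471^1*1721^1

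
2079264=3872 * 537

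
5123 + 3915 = 9038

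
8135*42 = 341670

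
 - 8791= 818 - 9609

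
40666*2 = 81332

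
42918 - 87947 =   -  45029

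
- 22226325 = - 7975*2787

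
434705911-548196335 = -113490424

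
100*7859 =785900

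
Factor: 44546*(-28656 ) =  - 2^5*3^2*199^1*22273^1 = - 1276510176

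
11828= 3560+8268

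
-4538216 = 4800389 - 9338605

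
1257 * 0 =0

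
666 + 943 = 1609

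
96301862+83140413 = 179442275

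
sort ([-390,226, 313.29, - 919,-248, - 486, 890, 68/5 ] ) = [ - 919,-486,- 390, - 248, 68/5, 226  ,  313.29, 890 ] 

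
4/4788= 1/1197 = 0.00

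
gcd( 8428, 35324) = 4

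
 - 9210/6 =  - 1535 = -1535.00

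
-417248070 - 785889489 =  - 1203137559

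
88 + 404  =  492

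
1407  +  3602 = 5009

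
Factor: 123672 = 2^3*3^1*5153^1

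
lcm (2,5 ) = 10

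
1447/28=51 + 19/28 = 51.68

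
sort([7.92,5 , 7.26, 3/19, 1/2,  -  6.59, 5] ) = [ - 6.59, 3/19, 1/2,5,5,7.26, 7.92]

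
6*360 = 2160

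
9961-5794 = 4167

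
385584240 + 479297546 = 864881786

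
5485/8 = 5485/8 = 685.62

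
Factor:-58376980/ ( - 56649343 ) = 2^2*5^1 * 17^1*171697^1 * 56649343^( - 1 ) 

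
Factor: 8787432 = 2^3*3^1 * 281^1*1303^1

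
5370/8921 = 5370/8921 = 0.60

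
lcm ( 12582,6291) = 12582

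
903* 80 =72240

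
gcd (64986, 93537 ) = 3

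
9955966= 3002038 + 6953928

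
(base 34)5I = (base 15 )c8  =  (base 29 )6e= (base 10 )188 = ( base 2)10111100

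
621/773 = 621/773= 0.80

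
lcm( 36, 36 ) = 36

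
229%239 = 229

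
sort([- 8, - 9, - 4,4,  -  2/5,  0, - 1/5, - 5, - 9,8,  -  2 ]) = [  -  9,-9, - 8, -5, - 4, - 2, - 2/5, -1/5, 0, 4, 8 ]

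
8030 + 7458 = 15488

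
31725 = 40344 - 8619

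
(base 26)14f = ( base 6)3403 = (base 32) or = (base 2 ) 1100011011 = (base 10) 795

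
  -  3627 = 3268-6895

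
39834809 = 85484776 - 45649967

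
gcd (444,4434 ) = 6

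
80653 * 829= 66861337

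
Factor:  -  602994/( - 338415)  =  98/55 =2^1*5^(-1 )*7^2 * 11^ ( - 1 )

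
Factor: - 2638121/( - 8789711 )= 7^( - 1)*73^(  -  1)*103^( - 1) * 151^1*167^(-1 )*17471^1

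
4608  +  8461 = 13069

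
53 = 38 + 15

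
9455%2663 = 1466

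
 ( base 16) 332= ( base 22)1f4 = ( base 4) 30302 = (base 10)818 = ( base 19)251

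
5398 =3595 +1803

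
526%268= 258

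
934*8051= 7519634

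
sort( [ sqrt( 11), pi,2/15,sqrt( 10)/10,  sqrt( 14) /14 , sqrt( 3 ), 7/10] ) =[2/15, sqrt(14) /14,sqrt( 10 ) /10, 7/10, sqrt(3 ), pi, sqrt( 11)] 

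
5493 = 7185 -1692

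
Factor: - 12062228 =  - 2^2*73^1*101^1*409^1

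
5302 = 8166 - 2864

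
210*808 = 169680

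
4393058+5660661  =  10053719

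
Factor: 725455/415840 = 145091/83168 = 2^(-5 )*23^( - 1 )*113^ (-1 )*145091^1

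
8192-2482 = 5710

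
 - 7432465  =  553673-7986138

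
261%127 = 7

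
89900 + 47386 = 137286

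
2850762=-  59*( - 48318 ) 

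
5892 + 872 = 6764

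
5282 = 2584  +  2698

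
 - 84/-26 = 3 + 3/13 = 3.23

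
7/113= 7/113 = 0.06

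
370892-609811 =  - 238919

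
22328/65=22328/65 =343.51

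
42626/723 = 42626/723 = 58.96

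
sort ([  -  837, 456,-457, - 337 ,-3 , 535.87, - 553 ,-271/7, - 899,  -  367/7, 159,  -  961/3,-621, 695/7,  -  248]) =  [ - 899,  -  837, -621, - 553, - 457, - 337,-961/3,  -  248 , - 367/7, - 271/7,-3, 695/7,  159, 456, 535.87] 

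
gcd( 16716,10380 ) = 12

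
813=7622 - 6809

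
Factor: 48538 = 2^1*7^1*3467^1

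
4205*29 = 121945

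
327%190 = 137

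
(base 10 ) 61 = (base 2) 111101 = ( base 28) 25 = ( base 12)51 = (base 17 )3A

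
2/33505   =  2/33505 = 0.00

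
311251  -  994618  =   - 683367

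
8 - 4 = 4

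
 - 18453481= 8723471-27176952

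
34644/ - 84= - 2887/7 = - 412.43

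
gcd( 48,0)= 48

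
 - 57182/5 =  - 57182/5 = - 11436.40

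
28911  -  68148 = - 39237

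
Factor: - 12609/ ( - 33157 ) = 27/71=   3^3*71^ ( - 1) 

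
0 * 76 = 0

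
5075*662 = 3359650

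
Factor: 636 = 2^2*3^1*53^1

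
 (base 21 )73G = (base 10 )3166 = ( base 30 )3FG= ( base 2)110001011110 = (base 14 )1222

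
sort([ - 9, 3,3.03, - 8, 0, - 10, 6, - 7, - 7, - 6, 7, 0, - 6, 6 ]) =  [ - 10 , - 9,-8, - 7, - 7, - 6, - 6, 0, 0,  3,  3.03, 6, 6, 7 ]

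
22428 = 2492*9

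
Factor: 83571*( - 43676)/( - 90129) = 1216682332/30043 = 2^2*13^(- 1)*61^1*89^1*179^1*313^1*2311^( - 1)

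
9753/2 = 9753/2 = 4876.50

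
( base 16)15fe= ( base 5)140010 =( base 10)5630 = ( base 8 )12776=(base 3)21201112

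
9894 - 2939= 6955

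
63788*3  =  191364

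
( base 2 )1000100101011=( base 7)15546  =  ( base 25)70k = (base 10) 4395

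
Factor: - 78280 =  - 2^3 * 5^1*19^1*103^1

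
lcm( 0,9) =0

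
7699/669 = 7699/669 = 11.51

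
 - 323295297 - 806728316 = -1130023613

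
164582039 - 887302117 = -722720078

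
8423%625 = 298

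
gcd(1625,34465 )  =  5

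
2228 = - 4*(-557)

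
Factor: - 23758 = -2^1*7^1*1697^1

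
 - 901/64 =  - 15 + 59/64 = - 14.08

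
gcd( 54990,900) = 90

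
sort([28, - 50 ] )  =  [ - 50,28]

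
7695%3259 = 1177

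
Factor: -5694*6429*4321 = -2^1 * 3^2  *13^1*29^1 * 73^1*149^1*2143^1= -158177663046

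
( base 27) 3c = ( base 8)135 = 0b1011101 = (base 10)93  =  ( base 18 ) 53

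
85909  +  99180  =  185089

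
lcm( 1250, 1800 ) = 45000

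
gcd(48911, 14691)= 59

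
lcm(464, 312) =18096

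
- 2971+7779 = 4808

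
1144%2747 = 1144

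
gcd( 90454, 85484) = 994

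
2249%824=601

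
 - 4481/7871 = - 1 + 3390/7871 = - 0.57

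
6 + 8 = 14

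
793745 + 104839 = 898584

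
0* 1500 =0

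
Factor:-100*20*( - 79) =2^4*5^3*79^1 = 158000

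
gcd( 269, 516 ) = 1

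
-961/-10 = 961/10=96.10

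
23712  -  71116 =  - 47404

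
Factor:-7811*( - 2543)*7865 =156225428645= 5^1*11^2*13^1*73^1 * 107^1 * 2543^1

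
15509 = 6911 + 8598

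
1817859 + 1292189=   3110048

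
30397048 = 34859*872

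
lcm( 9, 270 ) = 270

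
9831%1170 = 471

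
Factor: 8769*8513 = 3^1* 37^1* 79^1*8513^1= 74650497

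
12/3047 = 12/3047 = 0.00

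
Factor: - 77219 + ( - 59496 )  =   - 5^1*37^1 * 739^1=- 136715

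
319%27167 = 319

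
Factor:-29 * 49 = - 1421=-7^2*29^1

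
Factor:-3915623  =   - 41^1*43^1*2221^1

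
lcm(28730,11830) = 201110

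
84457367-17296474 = 67160893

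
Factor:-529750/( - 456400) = 2^(-3)*5^1*7^( - 1)*13^1= 65/56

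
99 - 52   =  47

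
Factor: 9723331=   9723331^1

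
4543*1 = 4543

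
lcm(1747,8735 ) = 8735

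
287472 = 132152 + 155320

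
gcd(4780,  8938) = 2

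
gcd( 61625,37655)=85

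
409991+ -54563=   355428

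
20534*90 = 1848060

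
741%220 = 81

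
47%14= 5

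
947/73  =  947/73 = 12.97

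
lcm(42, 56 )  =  168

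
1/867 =1/867= 0.00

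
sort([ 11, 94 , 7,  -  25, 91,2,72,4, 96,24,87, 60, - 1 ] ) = [ - 25, - 1, 2,  4, 7,11, 24,60,72,87,91,94, 96]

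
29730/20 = 2973/2= 1486.50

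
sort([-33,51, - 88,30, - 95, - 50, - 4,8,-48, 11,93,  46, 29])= [ - 95, - 88, - 50 , - 48, - 33, - 4,  8 , 11,29, 30, 46,51, 93 ]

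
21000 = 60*350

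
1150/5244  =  25/114 = 0.22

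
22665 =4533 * 5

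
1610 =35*46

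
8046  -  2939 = 5107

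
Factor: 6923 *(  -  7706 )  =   - 2^1 *7^1 * 23^1*43^1*3853^1 = - 53348638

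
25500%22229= 3271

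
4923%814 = 39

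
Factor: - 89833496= - 2^3*11229187^1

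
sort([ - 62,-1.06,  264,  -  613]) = [ - 613, - 62,- 1.06,264]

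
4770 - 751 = 4019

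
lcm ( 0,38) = 0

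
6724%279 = 28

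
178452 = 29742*6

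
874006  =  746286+127720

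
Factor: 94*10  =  940=2^2*5^1*47^1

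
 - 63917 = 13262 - 77179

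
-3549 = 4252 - 7801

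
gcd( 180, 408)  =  12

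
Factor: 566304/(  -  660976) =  - 2^1*3^1*17^1*109^( - 1 )*347^1*379^(-1) = - 35394/41311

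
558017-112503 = 445514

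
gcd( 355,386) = 1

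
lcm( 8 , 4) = 8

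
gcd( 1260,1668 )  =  12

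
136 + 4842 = 4978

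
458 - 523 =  - 65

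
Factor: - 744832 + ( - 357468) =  -1102300 = - 2^2 * 5^2*73^1*151^1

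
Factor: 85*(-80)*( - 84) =2^6*3^1*5^2 * 7^1*17^1 = 571200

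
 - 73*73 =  - 5329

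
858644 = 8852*97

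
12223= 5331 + 6892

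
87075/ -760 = -17415/152 = -114.57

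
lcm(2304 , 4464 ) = 71424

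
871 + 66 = 937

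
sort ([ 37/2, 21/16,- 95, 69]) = [ - 95,21/16, 37/2, 69]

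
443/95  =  4 + 63/95 = 4.66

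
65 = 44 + 21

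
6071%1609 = 1244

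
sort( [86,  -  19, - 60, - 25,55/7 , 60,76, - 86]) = [ - 86, - 60, - 25, - 19, 55/7,60,  76 , 86 ] 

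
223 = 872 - 649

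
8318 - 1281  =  7037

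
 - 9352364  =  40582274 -49934638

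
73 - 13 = 60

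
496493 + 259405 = 755898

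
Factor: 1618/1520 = 2^(  -  3 )  *  5^(  -  1)*19^( - 1 )*809^1 = 809/760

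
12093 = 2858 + 9235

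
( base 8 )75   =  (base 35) 1q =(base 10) 61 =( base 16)3d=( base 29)23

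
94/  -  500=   -47/250 = - 0.19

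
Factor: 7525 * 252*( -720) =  -1365336000= -2^6*3^4*5^3*7^2*43^1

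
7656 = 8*957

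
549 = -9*( -61)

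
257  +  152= 409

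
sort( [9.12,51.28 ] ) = [ 9.12,51.28]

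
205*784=160720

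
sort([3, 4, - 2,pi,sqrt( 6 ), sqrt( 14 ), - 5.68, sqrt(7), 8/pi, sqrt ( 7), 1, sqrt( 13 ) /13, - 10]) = [ - 10, - 5.68, - 2,  sqrt( 13) /13, 1, sqrt ( 6 ),8/pi,  sqrt ( 7), sqrt(7), 3, pi,sqrt( 14 ), 4] 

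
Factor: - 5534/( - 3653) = 2^1*13^(-1 )*281^( -1 )*2767^1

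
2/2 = 1 = 1.00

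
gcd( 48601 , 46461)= 1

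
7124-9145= - 2021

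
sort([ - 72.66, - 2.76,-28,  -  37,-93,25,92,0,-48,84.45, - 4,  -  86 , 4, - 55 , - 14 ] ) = [ - 93, - 86, - 72.66,- 55,  -  48,-37, - 28 , - 14, - 4,-2.76,  0, 4,25, 84.45,92] 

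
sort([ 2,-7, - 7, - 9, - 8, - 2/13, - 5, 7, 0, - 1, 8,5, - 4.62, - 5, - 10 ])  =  [ - 10, - 9, - 8, - 7, - 7, - 5, - 5, - 4.62, - 1, - 2/13, 0,2, 5, 7,8]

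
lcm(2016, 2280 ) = 191520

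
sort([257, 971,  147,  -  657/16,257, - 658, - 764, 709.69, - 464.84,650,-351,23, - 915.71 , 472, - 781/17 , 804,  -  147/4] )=[- 915.71, - 764, - 658, - 464.84  , - 351, - 781/17 , - 657/16, - 147/4, 23, 147,257,257,472, 650,709.69, 804,971]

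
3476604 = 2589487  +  887117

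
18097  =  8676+9421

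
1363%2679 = 1363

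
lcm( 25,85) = 425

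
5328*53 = 282384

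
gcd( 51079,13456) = 1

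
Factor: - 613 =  -613^1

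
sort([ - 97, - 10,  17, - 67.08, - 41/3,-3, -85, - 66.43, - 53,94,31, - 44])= [  -  97, -85, - 67.08, -66.43, - 53, - 44, - 41/3, - 10, - 3, 17,31,94 ]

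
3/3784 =3/3784 = 0.00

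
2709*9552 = 25876368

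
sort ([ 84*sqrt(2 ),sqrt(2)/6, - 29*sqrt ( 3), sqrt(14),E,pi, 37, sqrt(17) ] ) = [ - 29*sqrt( 3), sqrt(2)/6, E,pi, sqrt ( 14 ),sqrt(17) , 37,84 * sqrt(2)]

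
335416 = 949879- 614463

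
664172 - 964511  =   - 300339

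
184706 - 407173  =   - 222467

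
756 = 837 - 81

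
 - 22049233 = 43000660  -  65049893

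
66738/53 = 1259 + 11/53 = 1259.21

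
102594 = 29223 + 73371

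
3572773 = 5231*683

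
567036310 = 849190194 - 282153884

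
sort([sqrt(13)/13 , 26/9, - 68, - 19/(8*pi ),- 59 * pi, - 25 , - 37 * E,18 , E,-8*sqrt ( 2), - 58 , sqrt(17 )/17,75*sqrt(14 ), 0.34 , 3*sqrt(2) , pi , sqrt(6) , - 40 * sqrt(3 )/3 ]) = [-59*pi, - 37 * E, - 68, - 58, - 25,  -  40*sqrt(3 ) /3,-8 *sqrt(2), - 19/( 8 * pi), sqrt (17 ) /17,sqrt (13 ) /13 , 0.34, sqrt( 6 ) , E , 26/9, pi, 3*sqrt(2 ),18,75 * sqrt(14 ) ]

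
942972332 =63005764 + 879966568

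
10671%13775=10671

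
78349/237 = 78349/237 = 330.59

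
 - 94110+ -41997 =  - 136107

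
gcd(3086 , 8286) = 2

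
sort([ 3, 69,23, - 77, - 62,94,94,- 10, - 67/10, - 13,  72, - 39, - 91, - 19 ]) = [ - 91, - 77, - 62, - 39, - 19,- 13, - 10, - 67/10 , 3,23, 69,72,  94,94 ]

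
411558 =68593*6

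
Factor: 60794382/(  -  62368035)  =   - 2^1*5^( - 1 )* 11^1*23^1*29^1*1381^1*4157869^( - 1 ) = - 20264794/20789345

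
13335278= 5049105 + 8286173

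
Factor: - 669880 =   -  2^3*5^1*16747^1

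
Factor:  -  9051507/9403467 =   -  3017169/3134489 = - 3^4*193^2 *709^( - 1 )*4421^(  -  1)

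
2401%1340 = 1061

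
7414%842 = 678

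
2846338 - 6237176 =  - 3390838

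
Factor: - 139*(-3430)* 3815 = 1818877550 = 2^1 * 5^2*7^4*109^1*139^1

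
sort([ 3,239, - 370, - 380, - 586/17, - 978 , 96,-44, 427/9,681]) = [ - 978, - 380, - 370, -44, - 586/17,3 , 427/9, 96,239,681] 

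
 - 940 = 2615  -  3555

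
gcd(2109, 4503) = 57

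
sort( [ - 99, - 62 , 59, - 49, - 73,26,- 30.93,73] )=[ - 99,-73, - 62, - 49, - 30.93,26, 59, 73]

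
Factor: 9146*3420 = 2^3 * 3^2*5^1*17^1*19^1*269^1 = 31279320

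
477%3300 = 477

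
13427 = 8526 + 4901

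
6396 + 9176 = 15572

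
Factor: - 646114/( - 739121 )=2^1*7^2* 19^1*347^1 * 739121^(- 1)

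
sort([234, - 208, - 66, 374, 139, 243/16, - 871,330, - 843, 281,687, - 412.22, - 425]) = [ - 871, - 843, -425, - 412.22, - 208, - 66, 243/16, 139,234, 281,330, 374,687]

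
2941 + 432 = 3373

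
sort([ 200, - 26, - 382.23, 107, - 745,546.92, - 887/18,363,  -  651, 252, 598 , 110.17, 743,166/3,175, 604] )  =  [ - 745, - 651, - 382.23,-887/18, - 26,166/3,107,110.17,175  ,  200, 252, 363,546.92,  598, 604,743 ]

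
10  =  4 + 6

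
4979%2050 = 879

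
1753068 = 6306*278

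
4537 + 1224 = 5761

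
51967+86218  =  138185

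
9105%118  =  19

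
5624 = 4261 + 1363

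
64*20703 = 1324992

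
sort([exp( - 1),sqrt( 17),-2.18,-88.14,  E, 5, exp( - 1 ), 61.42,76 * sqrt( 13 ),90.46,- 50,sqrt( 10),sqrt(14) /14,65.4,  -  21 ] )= [ - 88.14 , -50,- 21, - 2.18, sqrt(14 )/14 , exp( - 1),exp( - 1),E,sqrt(10 ), sqrt(17 ),5,  61.42, 65.4, 90.46,  76*sqrt( 13) ]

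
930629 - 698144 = 232485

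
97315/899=97315/899 = 108.25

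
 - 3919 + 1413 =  - 2506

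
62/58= 1+2/29= 1.07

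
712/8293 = 712/8293 = 0.09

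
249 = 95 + 154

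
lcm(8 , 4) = 8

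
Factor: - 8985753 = - 3^2*7^1 * 31^1 *43^1*107^1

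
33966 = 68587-34621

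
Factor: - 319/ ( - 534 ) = 2^( - 1 )*3^( - 1 )*11^1*29^1*89^( - 1) 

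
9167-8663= 504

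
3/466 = 3/466 = 0.01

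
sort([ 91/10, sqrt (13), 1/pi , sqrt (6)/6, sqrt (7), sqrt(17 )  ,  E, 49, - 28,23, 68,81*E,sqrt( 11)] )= [ - 28, 1/pi, sqrt( 6) /6, sqrt(7), E , sqrt( 11), sqrt(13), sqrt(17),  91/10, 23, 49, 68, 81* E]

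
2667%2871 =2667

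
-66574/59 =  - 1129 + 37/59 = -1128.37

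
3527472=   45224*78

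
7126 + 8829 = 15955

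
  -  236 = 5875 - 6111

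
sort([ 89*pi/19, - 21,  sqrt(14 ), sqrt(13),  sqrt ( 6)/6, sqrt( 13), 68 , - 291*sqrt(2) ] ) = [ - 291*sqrt (2),-21,  sqrt ( 6)/6, sqrt( 13), sqrt(13 ), sqrt(14 ), 89*pi/19,68] 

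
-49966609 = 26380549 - 76347158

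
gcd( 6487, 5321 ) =1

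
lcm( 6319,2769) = 246441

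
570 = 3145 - 2575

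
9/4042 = 9/4042 = 0.00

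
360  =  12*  30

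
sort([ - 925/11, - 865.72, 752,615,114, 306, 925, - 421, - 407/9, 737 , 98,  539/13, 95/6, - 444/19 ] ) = [  -  865.72 , - 421,  -  925/11, - 407/9, - 444/19, 95/6, 539/13, 98,114,  306,615, 737, 752, 925 ]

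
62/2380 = 31/1190 =0.03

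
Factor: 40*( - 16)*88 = -56320 = - 2^10*5^1*11^1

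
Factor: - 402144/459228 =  - 472/539 =- 2^3*7^ ( - 2 )*11^( - 1)*59^1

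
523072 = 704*743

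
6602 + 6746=13348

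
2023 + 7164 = 9187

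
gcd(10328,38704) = 8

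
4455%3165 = 1290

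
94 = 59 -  - 35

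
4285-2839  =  1446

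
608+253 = 861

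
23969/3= 23969/3= 7989.67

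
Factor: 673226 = 2^1*336613^1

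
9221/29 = 9221/29= 317.97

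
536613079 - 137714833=398898246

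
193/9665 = 193/9665 = 0.02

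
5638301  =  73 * 77237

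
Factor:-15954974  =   - 2^1*7^1*283^1 * 4027^1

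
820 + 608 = 1428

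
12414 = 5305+7109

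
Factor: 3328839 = 3^2*59^1 * 6269^1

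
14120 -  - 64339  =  78459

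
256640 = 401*640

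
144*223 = 32112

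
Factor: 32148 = 2^2*3^2*19^1 * 47^1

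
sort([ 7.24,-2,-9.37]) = [ - 9.37,-2, 7.24]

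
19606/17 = 19606/17  =  1153.29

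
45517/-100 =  - 456 + 83/100 = - 455.17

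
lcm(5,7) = 35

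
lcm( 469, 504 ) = 33768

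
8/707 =8/707 = 0.01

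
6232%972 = 400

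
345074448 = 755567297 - 410492849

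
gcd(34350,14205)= 15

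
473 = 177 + 296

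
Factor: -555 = - 3^1*5^1*37^1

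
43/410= 43/410 = 0.10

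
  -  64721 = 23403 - 88124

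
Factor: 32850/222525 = 2^1*23^(-1) * 43^( - 1)*73^1= 146/989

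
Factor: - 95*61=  - 5795=- 5^1*19^1*61^1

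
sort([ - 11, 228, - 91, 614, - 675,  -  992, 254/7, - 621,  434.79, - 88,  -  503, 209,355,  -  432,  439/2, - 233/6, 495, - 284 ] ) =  [  -  992 ,  -  675,  -  621,-503, - 432, - 284, - 91, - 88, - 233/6 ,  -  11,  254/7,209,439/2 , 228, 355 , 434.79,  495, 614 ]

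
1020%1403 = 1020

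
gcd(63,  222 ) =3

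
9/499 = 9/499  =  0.02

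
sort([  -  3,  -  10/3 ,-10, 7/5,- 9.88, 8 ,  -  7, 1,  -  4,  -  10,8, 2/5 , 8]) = [  -  10, - 10,- 9.88, - 7,  -  4,- 10/3,  -  3,2/5,1, 7/5, 8, 8, 8 ]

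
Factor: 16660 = 2^2 * 5^1*7^2*17^1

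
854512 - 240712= 613800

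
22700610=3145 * 7218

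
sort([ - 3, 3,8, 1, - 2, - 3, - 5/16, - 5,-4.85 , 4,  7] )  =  [ - 5, - 4.85, - 3,-3, - 2, - 5/16, 1, 3,4, 7, 8] 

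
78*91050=7101900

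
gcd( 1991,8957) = 1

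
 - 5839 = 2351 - 8190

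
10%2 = 0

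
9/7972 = 9/7972 = 0.00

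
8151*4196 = 34201596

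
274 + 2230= 2504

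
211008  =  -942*(-224) 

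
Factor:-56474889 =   -  3^1*331^1*56873^1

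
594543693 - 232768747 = 361774946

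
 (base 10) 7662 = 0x1DEE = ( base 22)fi6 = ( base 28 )9LI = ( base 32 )7fe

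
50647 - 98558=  - 47911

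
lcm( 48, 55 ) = 2640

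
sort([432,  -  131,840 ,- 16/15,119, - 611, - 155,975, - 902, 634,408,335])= [ - 902 , - 611, - 155 , - 131, - 16/15,119,335, 408, 432  ,  634, 840, 975 ] 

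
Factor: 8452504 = 2^3*1056563^1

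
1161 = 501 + 660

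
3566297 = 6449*553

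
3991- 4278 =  - 287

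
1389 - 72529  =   - 71140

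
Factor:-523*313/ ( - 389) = 163699/389 = 313^1*389^( - 1 )*523^1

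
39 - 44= -5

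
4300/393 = 10+370/393 =10.94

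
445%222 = 1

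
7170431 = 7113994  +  56437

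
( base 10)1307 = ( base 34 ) 14F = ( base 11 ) A89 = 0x51b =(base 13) 797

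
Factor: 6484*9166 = 2^3*1621^1*4583^1= 59432344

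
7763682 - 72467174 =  - 64703492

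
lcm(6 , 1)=6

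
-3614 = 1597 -5211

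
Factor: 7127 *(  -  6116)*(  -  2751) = 119912601732  =  2^2*3^1*7^1*11^1*131^1*139^1*7127^1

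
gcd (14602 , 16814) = 14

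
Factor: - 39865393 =-39865393^1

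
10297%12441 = 10297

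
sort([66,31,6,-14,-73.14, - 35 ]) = [-73.14, - 35, - 14,6, 31,66] 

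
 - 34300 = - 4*8575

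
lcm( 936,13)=936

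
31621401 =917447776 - 885826375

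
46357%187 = 168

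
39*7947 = 309933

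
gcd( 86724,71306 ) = 2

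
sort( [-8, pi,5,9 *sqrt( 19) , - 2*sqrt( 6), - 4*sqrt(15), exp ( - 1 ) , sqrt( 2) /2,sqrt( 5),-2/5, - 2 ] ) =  [ - 4*sqrt(15), - 8,-2*sqrt( 6), - 2, - 2/5, exp( - 1 ), sqrt (2)/2, sqrt(5), pi, 5 , 9*sqrt(19 )] 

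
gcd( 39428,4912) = 4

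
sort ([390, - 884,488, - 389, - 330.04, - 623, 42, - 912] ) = [ - 912,-884,-623,  -  389, - 330.04, 42,390,488 ] 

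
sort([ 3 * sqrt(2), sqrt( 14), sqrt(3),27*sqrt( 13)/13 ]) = [ sqrt ( 3), sqrt(14 ),3*sqrt ( 2 ),27*sqrt(13)/13 ]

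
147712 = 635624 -487912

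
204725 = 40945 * 5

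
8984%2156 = 360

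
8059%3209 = 1641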